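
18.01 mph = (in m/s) 8.051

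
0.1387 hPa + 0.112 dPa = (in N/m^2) 13.88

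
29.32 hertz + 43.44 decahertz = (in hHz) 4.637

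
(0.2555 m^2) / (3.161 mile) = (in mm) 0.05022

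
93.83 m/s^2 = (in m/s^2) 93.83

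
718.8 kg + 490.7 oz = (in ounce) 2.585e+04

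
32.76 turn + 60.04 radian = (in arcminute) 9.14e+05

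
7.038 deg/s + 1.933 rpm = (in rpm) 3.106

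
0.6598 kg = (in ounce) 23.27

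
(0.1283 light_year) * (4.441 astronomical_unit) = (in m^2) 8.064e+26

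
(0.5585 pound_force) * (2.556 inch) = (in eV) 1.007e+18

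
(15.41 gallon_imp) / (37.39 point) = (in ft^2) 57.17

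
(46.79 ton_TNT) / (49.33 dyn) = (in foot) 1.302e+15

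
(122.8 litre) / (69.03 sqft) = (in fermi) 1.915e+13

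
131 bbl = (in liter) 2.083e+04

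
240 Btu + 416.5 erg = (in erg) 2.532e+12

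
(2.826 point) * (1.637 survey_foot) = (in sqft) 0.005354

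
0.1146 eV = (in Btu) 1.74e-23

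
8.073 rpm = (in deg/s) 48.44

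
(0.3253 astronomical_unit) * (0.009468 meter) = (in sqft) 4.959e+09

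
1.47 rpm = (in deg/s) 8.82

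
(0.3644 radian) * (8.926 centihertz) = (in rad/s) 0.03253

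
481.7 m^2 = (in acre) 0.119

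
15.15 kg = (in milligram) 1.515e+07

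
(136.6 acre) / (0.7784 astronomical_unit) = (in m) 4.747e-06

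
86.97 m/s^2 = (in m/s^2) 86.97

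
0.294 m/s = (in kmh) 1.058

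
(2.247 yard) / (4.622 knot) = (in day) 1e-05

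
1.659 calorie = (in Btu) 0.006579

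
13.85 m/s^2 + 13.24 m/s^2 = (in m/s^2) 27.09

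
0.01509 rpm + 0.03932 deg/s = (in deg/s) 0.1299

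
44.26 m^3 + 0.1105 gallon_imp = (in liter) 4.426e+04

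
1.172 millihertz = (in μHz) 1172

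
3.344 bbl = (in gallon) 140.4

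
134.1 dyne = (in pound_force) 0.0003015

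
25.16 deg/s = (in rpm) 4.193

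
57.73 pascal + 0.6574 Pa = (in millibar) 0.5839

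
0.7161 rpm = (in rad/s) 0.07499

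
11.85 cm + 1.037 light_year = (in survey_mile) 6.096e+12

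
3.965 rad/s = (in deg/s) 227.2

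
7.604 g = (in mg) 7604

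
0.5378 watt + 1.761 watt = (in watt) 2.299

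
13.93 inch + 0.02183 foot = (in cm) 36.05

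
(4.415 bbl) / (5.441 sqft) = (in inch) 54.67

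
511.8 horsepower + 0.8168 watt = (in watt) 3.817e+05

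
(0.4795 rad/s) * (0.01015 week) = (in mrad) 2.944e+06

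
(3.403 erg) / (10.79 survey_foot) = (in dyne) 0.01035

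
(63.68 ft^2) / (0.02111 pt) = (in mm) 7.944e+08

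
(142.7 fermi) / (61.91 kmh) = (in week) 1.372e-20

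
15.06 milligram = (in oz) 0.0005312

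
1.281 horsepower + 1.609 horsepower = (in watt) 2155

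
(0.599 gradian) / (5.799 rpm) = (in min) 0.0002582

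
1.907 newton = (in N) 1.907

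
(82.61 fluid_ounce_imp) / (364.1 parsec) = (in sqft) 2.249e-21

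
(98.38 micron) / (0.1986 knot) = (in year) 3.053e-11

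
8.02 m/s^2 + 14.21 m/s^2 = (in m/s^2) 22.23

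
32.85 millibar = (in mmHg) 24.64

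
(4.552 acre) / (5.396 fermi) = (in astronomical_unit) 2.282e+07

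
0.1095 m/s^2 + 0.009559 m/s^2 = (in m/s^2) 0.1191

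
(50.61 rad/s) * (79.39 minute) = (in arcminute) 8.288e+08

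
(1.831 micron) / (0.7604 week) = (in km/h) 1.433e-11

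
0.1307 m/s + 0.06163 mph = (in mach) 0.0004648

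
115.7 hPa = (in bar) 0.1157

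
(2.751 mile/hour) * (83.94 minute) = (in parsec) 2.007e-13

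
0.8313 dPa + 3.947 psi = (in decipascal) 2.721e+05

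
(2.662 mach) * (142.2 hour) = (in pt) 1.315e+12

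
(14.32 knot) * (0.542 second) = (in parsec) 1.294e-16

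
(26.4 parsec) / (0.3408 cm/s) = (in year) 7.58e+12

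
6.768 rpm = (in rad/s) 0.7087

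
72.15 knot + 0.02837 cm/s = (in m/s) 37.12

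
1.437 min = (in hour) 0.02395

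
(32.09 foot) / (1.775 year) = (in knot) 3.397e-07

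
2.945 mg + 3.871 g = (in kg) 0.003874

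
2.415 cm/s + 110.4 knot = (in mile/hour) 127.1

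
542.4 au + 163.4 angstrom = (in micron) 8.114e+19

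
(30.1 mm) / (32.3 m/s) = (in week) 1.541e-09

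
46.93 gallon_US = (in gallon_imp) 39.08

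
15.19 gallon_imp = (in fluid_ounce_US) 2335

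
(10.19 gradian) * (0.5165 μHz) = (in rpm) 7.895e-07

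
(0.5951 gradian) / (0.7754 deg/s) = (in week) 1.142e-06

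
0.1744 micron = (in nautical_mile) 9.417e-11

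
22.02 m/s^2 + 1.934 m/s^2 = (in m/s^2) 23.95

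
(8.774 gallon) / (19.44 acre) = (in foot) 1.385e-06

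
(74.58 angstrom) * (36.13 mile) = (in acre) 1.072e-07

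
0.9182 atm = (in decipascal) 9.304e+05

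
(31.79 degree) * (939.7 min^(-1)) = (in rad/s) 8.69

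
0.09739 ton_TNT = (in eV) 2.543e+27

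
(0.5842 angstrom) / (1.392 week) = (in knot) 1.349e-16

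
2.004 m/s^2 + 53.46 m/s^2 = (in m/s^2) 55.46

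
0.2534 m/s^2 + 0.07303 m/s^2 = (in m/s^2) 0.3264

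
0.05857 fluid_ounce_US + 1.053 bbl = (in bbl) 1.053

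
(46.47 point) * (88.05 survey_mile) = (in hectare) 0.2323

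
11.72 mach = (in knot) 7757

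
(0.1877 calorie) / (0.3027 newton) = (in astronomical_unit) 1.734e-11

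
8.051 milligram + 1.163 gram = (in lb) 0.002582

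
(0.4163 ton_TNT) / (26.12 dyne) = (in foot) 2.188e+13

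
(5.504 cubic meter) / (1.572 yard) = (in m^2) 3.829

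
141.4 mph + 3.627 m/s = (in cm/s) 6684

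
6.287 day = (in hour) 150.9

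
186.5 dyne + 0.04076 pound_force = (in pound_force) 0.04118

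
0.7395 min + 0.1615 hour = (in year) 1.984e-05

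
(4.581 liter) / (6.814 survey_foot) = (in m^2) 0.002206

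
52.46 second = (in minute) 0.8743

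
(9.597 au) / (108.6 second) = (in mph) 2.957e+10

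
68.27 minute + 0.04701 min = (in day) 0.04744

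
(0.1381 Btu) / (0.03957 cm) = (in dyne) 3.682e+10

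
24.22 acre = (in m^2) 9.801e+04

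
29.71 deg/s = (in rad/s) 0.5185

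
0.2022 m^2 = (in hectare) 2.022e-05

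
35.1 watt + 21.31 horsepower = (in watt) 1.593e+04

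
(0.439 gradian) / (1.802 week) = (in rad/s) 6.327e-09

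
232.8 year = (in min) 1.224e+08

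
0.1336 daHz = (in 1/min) 80.16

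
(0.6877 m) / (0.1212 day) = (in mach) 1.929e-07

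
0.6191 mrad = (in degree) 0.03547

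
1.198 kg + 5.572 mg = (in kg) 1.198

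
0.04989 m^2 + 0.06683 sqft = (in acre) 1.386e-05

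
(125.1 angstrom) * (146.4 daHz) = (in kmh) 6.593e-05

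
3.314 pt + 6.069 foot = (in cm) 185.1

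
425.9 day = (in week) 60.84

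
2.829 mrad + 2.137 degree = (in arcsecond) 8277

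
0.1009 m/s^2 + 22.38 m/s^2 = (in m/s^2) 22.48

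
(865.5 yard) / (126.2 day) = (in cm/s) 0.007258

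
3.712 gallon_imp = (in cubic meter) 0.01688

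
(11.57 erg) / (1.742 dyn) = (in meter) 0.06642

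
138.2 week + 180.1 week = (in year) 6.104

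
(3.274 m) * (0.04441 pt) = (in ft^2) 0.0005521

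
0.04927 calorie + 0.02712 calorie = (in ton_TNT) 7.639e-11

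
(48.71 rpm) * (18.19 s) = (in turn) 14.77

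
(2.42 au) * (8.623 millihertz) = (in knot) 6.068e+09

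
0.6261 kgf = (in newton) 6.14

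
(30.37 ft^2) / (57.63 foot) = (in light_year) 1.698e-17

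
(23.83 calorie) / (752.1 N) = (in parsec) 4.296e-18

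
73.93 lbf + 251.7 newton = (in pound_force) 130.5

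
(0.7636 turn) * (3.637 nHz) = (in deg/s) 9.998e-07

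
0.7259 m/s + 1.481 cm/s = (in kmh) 2.667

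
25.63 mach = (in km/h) 3.142e+04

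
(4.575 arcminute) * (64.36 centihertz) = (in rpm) 0.008179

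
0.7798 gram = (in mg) 779.8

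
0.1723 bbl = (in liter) 27.39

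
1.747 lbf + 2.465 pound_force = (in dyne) 1.874e+06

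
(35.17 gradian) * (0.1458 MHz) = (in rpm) 7.692e+05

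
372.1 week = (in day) 2605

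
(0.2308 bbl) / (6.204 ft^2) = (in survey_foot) 0.2089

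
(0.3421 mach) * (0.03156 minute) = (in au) 1.474e-09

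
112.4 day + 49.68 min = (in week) 16.06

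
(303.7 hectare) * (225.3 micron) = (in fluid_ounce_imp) 2.408e+07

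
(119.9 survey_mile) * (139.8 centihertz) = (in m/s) 2.698e+05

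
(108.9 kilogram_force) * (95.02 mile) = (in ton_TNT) 0.03903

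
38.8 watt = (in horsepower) 0.05203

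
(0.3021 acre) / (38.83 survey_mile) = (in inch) 0.7702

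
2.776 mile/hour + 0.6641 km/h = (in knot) 2.771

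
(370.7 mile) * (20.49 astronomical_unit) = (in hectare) 1.829e+14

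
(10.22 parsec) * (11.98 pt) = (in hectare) 1.333e+11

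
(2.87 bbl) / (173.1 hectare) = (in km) 2.636e-10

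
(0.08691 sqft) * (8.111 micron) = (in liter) 6.549e-05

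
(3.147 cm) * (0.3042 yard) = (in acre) 2.163e-06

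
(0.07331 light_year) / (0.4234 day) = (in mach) 5.568e+07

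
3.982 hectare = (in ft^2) 4.286e+05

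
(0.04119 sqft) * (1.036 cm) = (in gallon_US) 0.01047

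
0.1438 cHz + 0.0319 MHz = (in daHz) 3190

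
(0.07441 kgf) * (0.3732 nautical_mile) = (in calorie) 120.5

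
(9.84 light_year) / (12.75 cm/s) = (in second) 7.301e+17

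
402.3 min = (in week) 0.03991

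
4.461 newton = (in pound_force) 1.003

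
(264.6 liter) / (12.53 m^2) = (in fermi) 2.112e+13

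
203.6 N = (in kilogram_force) 20.76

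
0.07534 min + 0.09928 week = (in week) 0.09929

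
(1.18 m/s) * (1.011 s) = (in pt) 3382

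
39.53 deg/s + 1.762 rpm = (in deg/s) 50.1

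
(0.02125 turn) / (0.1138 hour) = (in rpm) 0.003112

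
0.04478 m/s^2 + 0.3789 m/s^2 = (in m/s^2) 0.4237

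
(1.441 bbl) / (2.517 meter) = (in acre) 2.249e-05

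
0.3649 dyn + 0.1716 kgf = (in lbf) 0.3783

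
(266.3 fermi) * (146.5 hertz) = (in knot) 7.584e-11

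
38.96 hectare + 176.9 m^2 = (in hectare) 38.98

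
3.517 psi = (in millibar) 242.5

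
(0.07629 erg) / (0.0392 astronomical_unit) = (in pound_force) 2.925e-19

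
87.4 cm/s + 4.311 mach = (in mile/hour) 3286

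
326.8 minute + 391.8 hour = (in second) 1.43e+06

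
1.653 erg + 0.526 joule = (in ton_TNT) 1.257e-10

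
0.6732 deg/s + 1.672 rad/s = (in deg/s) 96.47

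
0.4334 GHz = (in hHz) 4.334e+06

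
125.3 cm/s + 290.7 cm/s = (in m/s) 4.16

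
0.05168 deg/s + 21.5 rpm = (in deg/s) 129.1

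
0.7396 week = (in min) 7455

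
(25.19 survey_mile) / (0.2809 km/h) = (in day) 6.013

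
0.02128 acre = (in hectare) 0.008612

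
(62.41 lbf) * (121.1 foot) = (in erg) 1.025e+11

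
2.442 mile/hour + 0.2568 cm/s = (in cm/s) 109.4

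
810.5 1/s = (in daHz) 81.05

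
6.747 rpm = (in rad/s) 0.7065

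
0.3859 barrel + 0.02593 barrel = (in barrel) 0.4118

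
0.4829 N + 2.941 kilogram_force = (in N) 29.32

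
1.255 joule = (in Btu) 0.00119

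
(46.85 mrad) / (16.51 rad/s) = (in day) 3.284e-08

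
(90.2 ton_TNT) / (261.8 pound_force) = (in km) 3.241e+05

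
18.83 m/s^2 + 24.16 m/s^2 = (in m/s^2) 42.99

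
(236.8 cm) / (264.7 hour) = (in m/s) 2.485e-06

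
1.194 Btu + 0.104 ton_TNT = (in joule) 4.351e+08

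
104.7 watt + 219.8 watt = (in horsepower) 0.4352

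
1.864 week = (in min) 1.879e+04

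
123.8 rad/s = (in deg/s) 7093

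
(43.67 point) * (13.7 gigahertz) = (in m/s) 2.111e+08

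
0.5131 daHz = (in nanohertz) 5.131e+09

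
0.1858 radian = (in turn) 0.02957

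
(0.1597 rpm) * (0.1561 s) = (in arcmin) 8.975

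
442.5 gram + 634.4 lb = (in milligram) 2.882e+08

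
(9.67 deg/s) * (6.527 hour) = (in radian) 3966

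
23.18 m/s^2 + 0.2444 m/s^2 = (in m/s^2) 23.42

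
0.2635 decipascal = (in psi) 3.822e-06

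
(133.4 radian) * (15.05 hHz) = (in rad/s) 2.008e+05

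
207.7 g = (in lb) 0.4579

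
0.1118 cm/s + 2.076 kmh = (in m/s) 0.5778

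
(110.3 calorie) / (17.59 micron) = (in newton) 2.624e+07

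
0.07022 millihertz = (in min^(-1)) 0.004213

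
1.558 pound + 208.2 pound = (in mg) 9.514e+07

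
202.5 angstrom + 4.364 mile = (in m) 7023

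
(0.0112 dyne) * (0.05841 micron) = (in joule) 6.542e-15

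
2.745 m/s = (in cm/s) 274.5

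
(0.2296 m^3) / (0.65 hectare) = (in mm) 0.03532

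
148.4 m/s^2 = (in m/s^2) 148.4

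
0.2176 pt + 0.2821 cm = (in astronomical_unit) 1.937e-14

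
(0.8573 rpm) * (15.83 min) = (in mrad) 8.527e+04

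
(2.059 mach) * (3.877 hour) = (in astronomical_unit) 6.541e-05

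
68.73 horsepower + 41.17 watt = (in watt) 5.129e+04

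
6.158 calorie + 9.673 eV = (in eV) 1.608e+20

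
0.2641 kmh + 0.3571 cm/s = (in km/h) 0.277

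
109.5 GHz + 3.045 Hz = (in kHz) 1.095e+08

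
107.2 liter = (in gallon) 28.32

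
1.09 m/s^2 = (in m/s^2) 1.09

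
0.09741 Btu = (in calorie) 24.56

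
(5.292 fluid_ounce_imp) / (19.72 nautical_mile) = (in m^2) 4.117e-09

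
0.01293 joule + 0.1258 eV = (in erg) 1.293e+05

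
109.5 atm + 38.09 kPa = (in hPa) 1.113e+05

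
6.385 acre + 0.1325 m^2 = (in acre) 6.385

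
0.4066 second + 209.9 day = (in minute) 3.023e+05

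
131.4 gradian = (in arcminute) 7096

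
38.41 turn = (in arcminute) 8.297e+05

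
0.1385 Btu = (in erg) 1.461e+09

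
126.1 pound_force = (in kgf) 57.2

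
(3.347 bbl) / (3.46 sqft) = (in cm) 165.5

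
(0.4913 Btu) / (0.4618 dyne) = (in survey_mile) 6.975e+04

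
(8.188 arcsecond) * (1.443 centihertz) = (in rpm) 5.47e-06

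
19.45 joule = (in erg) 1.945e+08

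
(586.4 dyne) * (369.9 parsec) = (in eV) 4.178e+35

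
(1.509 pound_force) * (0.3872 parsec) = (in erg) 8.02e+23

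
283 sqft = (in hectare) 0.002629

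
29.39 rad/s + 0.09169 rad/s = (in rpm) 281.5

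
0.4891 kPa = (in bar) 0.004891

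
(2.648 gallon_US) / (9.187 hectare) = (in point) 0.0003093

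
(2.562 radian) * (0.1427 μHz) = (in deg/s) 2.095e-05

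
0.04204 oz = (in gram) 1.192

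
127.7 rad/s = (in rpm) 1219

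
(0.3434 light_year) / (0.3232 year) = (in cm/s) 3.187e+10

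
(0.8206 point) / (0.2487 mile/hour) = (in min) 4.34e-05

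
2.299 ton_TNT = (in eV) 6.004e+28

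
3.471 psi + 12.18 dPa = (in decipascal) 2.393e+05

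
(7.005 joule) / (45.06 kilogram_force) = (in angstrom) 1.585e+08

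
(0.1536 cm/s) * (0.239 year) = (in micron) 1.158e+10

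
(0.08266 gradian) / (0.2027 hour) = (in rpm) 1.699e-05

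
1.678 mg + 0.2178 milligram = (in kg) 1.896e-06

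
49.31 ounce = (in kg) 1.398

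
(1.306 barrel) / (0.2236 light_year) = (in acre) 2.425e-20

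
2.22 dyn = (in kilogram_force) 2.264e-06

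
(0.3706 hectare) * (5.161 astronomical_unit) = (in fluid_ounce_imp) 1.007e+20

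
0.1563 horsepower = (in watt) 116.6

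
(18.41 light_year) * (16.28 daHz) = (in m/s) 2.836e+19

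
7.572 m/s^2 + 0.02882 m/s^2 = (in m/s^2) 7.601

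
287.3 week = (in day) 2011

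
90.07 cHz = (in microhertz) 9.007e+05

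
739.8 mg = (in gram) 0.7398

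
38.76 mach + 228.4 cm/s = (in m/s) 1.32e+04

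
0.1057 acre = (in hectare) 0.04278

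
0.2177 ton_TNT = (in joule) 9.109e+08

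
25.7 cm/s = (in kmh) 0.9252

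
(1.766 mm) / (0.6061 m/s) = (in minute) 4.856e-05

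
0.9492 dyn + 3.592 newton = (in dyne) 3.592e+05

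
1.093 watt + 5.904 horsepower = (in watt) 4404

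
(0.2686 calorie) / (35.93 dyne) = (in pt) 8.866e+06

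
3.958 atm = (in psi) 58.17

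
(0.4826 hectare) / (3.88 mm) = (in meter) 1.244e+06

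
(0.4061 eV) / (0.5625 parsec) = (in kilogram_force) 3.823e-37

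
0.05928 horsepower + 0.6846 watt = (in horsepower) 0.0602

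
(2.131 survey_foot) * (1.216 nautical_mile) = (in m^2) 1463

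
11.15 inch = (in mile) 0.000176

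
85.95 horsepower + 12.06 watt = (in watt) 6.41e+04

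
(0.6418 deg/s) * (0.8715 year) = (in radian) 3.079e+05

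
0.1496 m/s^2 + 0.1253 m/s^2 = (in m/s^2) 0.2749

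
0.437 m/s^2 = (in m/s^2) 0.437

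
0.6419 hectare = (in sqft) 6.909e+04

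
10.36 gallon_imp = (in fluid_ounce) 1593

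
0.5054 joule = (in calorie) 0.1208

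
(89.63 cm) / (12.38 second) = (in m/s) 0.0724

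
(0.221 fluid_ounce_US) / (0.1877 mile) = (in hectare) 2.164e-12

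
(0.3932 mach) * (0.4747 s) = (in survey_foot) 208.5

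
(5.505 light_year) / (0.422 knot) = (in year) 7.607e+09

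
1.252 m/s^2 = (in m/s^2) 1.252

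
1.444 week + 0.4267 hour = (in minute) 1.458e+04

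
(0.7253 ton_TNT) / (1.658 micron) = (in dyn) 1.83e+20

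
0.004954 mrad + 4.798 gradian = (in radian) 0.07537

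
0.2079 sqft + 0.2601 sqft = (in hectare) 4.348e-06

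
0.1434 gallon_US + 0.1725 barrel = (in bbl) 0.1759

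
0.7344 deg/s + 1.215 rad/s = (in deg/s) 70.35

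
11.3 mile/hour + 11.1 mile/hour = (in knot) 19.47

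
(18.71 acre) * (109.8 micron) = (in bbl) 52.29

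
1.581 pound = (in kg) 0.7171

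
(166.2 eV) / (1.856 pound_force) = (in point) 9.143e-15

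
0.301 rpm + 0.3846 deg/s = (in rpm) 0.3651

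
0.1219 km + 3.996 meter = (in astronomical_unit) 8.416e-10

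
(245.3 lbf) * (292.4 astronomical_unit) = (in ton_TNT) 1.141e+07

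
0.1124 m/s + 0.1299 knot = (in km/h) 0.6452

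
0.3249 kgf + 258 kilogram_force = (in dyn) 2.533e+08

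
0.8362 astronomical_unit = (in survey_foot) 4.104e+11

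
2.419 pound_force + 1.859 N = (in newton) 12.62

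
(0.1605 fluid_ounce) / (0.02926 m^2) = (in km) 1.622e-07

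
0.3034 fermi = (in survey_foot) 9.954e-16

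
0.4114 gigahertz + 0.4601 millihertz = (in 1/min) 2.468e+10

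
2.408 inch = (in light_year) 6.465e-18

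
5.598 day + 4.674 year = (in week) 244.5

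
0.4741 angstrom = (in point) 1.344e-07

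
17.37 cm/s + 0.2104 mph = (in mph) 0.599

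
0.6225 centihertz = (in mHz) 6.225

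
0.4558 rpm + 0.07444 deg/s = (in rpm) 0.4682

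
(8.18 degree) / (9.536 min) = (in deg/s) 0.0143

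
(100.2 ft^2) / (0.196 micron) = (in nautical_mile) 2.564e+04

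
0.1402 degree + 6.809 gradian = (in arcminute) 376.1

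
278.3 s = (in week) 0.0004602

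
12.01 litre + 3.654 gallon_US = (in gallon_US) 6.827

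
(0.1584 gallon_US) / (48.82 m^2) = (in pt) 0.03482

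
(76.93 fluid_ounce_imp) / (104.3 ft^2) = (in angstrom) 2.256e+06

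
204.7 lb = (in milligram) 9.285e+07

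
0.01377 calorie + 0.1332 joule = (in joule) 0.1908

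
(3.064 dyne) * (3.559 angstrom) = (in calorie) 2.606e-15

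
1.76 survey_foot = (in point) 1521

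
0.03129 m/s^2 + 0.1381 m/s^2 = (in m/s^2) 0.1694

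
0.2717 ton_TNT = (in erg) 1.137e+16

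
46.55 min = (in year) 8.857e-05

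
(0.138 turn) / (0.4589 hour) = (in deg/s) 0.03007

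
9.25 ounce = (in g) 262.2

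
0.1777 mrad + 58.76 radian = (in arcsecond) 1.212e+07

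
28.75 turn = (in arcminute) 6.21e+05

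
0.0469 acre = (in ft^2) 2043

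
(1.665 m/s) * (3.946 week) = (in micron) 3.974e+12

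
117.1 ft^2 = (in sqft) 117.1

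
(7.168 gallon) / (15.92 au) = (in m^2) 1.139e-14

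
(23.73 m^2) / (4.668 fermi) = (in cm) 5.084e+17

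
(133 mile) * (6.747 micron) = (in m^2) 1.444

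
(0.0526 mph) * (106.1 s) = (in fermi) 2.495e+15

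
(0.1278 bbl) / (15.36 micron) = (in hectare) 0.1323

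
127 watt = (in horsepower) 0.1703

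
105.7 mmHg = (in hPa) 140.9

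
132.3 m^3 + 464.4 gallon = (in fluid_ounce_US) 4.533e+06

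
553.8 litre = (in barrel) 3.483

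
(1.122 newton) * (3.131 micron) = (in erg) 35.13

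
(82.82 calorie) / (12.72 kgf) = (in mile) 0.001726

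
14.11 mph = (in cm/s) 630.8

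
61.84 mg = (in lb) 0.0001363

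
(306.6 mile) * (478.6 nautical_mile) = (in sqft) 4.708e+12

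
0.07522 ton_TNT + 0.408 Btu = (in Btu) 2.983e+05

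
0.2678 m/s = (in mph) 0.5991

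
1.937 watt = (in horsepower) 0.002598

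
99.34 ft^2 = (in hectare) 0.0009229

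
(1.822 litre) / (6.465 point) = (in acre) 0.0001974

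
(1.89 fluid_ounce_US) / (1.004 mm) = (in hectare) 5.567e-06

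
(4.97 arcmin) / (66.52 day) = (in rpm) 2.402e-09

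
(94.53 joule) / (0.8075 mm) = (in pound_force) 2.632e+04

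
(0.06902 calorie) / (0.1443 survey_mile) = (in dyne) 124.4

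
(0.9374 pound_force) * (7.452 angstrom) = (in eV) 1.939e+10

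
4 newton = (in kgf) 0.4079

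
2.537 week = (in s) 1.534e+06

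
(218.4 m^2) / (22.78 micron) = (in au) 6.409e-05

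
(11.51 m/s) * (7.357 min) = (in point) 1.44e+07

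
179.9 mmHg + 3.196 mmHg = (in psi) 3.54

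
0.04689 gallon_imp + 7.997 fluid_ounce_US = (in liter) 0.4497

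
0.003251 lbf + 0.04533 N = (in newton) 0.05979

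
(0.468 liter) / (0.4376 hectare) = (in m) 1.069e-07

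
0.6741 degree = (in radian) 0.01177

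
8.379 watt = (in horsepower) 0.01124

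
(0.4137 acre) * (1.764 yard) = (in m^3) 2700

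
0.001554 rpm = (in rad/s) 0.0001627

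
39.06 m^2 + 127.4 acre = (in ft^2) 5.55e+06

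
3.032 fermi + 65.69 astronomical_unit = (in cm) 9.827e+14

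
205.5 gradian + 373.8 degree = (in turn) 1.552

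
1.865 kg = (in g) 1865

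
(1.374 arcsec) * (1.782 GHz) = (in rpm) 1.134e+05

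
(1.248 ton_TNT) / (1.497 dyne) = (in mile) 2.167e+11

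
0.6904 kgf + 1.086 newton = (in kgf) 0.8011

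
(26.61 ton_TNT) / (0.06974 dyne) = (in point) 4.525e+20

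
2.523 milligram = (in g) 0.002523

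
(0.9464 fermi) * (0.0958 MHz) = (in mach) 2.663e-13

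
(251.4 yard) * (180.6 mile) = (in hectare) 6681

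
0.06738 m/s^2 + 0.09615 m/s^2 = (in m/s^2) 0.1635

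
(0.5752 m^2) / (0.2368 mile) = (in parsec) 4.891e-20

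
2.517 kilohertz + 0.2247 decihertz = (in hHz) 25.17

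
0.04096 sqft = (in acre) 9.403e-07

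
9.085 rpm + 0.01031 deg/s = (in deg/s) 54.52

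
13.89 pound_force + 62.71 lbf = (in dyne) 3.407e+07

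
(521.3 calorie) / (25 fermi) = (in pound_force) 1.961e+16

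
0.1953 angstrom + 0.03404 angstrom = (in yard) 2.508e-11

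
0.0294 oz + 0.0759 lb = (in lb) 0.07774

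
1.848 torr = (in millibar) 2.464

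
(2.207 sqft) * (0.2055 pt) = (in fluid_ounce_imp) 0.5232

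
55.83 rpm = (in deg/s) 335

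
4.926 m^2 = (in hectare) 0.0004926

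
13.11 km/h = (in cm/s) 364.2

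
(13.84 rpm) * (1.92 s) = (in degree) 159.4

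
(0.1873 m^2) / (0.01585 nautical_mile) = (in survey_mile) 3.965e-06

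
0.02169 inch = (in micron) 550.9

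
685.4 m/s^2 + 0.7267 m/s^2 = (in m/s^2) 686.1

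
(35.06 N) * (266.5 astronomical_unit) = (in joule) 1.398e+15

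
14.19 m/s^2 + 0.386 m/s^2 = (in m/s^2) 14.58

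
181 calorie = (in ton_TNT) 1.81e-07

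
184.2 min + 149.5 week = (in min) 1.507e+06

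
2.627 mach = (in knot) 1739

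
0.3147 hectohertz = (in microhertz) 3.147e+07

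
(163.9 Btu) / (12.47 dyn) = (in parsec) 4.494e-08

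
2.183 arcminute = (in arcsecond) 131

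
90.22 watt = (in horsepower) 0.121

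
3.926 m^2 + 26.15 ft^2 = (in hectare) 0.0006355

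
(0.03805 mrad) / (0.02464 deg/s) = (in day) 1.024e-06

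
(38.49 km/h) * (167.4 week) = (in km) 1.082e+06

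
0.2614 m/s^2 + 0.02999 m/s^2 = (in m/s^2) 0.2914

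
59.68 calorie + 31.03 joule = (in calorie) 67.1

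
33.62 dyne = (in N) 0.0003362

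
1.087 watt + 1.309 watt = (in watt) 2.396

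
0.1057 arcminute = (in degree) 0.001762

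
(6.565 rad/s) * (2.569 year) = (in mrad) 5.319e+11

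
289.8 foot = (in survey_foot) 289.8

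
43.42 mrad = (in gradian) 2.764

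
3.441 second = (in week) 5.689e-06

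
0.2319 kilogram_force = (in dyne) 2.274e+05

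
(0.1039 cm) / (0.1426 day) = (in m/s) 8.433e-08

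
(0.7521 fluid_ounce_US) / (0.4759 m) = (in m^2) 4.674e-05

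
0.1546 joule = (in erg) 1.546e+06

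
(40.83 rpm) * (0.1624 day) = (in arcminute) 2.062e+08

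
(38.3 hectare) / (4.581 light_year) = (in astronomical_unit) 5.907e-23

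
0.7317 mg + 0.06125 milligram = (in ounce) 2.797e-05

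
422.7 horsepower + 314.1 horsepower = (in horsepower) 736.8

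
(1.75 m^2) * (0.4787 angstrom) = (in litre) 8.377e-08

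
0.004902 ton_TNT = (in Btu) 1.944e+04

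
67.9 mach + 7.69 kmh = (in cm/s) 2.312e+06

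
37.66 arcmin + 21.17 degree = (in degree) 21.8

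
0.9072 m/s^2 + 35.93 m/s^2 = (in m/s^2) 36.84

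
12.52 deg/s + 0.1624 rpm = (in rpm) 2.249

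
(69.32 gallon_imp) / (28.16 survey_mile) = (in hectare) 6.954e-10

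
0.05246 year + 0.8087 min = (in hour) 459.6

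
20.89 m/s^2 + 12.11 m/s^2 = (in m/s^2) 33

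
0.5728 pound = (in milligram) 2.598e+05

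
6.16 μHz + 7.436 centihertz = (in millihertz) 74.37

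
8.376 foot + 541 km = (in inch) 2.13e+07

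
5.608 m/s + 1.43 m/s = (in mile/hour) 15.74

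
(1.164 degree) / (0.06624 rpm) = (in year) 9.287e-08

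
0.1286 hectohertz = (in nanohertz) 1.286e+10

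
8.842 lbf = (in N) 39.33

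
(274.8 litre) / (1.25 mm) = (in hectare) 0.02198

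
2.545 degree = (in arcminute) 152.7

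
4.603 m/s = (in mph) 10.3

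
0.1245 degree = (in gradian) 0.1383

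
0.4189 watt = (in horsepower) 0.0005618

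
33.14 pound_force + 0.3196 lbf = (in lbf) 33.46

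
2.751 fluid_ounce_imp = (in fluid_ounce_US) 2.643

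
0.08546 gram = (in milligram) 85.46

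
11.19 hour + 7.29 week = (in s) 4.449e+06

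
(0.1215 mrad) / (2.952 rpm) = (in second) 0.000393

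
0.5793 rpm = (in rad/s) 0.06066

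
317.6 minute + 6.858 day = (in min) 1.019e+04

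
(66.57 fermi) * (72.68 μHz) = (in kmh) 1.742e-17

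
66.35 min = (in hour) 1.106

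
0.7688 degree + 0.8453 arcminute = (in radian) 0.01366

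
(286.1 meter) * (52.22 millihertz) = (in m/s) 14.94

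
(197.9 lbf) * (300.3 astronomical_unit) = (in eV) 2.468e+35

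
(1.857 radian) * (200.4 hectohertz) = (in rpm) 3.554e+05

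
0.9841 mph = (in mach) 0.001292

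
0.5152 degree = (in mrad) 8.992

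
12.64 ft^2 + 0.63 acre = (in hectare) 0.2551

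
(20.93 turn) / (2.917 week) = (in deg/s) 0.004271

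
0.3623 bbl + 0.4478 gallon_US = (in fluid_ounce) 2005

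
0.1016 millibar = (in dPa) 101.6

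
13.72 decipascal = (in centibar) 0.001372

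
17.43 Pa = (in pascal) 17.43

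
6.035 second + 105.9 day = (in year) 0.2901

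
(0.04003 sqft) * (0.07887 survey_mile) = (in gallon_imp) 103.8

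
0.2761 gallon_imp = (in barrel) 0.007895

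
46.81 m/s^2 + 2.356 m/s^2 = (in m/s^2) 49.17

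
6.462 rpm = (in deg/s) 38.77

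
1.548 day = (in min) 2229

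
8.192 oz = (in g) 232.2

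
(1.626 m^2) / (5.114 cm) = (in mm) 3.18e+04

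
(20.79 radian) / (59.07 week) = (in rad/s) 5.819e-07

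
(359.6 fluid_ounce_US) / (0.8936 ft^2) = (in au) 8.563e-13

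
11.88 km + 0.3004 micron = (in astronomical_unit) 7.941e-08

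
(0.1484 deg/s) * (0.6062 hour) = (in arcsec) 1.166e+06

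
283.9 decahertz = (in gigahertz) 2.839e-06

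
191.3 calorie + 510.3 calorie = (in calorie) 701.6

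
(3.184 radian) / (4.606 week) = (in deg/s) 6.549e-05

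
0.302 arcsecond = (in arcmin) 0.005033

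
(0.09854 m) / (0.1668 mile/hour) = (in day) 1.53e-05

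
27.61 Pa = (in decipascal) 276.1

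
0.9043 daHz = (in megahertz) 9.043e-06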